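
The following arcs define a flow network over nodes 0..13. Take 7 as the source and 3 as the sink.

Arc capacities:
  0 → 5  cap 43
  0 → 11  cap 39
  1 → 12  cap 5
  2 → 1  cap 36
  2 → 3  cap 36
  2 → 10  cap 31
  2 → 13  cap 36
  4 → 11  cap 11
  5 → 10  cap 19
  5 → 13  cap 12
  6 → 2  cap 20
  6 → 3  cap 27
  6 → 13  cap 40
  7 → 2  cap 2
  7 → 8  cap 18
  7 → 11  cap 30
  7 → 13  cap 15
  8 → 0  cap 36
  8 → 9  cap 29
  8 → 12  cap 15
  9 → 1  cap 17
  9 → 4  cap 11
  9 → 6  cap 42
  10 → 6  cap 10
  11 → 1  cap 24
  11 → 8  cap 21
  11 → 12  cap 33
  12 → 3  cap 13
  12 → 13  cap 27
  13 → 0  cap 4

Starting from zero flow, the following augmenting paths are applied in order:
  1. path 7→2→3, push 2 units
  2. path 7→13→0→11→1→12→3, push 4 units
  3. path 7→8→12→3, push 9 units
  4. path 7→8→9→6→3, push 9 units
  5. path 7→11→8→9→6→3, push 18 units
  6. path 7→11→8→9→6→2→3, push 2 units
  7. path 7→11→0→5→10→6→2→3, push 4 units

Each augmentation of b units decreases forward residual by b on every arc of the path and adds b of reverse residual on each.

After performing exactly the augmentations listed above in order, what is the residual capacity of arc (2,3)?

after path 1 (7→2→3, push 2): res(2,3)=34
after path 2 (7→13→0→11→1→12→3, push 4): res(2,3)=34
after path 3 (7→8→12→3, push 9): res(2,3)=34
after path 4 (7→8→9→6→3, push 9): res(2,3)=34
after path 5 (7→11→8→9→6→3, push 18): res(2,3)=34
after path 6 (7→11→8→9→6→2→3, push 2): res(2,3)=32
after path 7 (7→11→0→5→10→6→2→3, push 4): res(2,3)=28

Residual capacity of (2,3): 28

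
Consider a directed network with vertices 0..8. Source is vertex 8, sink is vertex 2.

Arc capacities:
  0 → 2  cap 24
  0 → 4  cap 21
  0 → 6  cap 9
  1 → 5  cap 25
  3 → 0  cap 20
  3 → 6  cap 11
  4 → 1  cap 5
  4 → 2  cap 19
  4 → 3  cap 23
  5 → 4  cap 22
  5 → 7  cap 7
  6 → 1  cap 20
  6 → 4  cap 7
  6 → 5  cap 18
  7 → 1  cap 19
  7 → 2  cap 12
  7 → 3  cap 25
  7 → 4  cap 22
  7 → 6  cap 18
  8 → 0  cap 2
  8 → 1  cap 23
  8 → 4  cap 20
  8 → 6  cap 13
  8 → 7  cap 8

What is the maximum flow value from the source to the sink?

augment #1: 8→0→2 bottleneck 2, total now 2
augment #2: 8→4→2 bottleneck 19, total now 21
augment #3: 8→7→2 bottleneck 8, total now 29
augment #4: 8→1→5→7→2 bottleneck 4, total now 33
augment #5: 8→4→3→0→2 bottleneck 1, total now 34
augment #6: 8→6→4→3→0→2 bottleneck 7, total now 41
augment #7: 8→1→5→4→3→0→2 bottleneck 12, total now 53

Maximum flow value: 53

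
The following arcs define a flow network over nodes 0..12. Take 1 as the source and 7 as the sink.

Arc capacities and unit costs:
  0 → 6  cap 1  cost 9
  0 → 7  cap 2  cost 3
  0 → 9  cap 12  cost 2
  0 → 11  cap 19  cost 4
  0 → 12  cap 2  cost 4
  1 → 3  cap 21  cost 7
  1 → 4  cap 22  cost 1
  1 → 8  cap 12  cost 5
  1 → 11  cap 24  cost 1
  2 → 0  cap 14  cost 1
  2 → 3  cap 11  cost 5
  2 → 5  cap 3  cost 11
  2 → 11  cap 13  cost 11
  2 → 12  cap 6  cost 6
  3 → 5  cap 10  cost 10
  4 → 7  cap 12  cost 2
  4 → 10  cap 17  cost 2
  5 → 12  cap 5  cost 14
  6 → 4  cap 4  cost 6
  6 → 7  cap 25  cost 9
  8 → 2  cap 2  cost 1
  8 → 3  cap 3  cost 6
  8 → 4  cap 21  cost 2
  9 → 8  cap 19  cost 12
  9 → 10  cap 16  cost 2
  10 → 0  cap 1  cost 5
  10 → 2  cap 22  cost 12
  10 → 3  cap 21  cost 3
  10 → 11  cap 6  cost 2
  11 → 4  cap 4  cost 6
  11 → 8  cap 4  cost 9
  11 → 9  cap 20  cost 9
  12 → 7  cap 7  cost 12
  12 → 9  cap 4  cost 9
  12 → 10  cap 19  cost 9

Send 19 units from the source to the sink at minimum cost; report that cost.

Minimum cost for 19 units: 211

shortest-cost path #1: 1→4→7 push 12 @ unit cost 3 (adds 36)
shortest-cost path #2: 1→8→2→0→7 push 2 @ unit cost 10 (adds 20)
shortest-cost path #3: 1→4→10→0→12→7 push 1 @ unit cost 24 (adds 24)
shortest-cost path #4: 1→4→10→2→0→12→7 push 1 @ unit cost 32 (adds 32)
shortest-cost path #5: 1→4→10→2→12→7 push 3 @ unit cost 33 (adds 99)
total cost = 211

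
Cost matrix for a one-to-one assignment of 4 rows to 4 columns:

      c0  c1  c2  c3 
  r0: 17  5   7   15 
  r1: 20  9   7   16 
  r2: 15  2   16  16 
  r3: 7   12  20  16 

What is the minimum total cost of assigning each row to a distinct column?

Minimum assignment cost: 31

optimal assignment: row0→col3 (cost 15), row1→col2 (cost 7), row2→col1 (cost 2), row3→col0 (cost 7)
total = 15 + 7 + 2 + 7 = 31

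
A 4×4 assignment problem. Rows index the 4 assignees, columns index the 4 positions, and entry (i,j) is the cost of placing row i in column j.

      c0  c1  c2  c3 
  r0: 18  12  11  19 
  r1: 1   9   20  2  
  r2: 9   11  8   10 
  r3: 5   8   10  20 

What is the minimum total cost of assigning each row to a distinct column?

optimal assignment: row0→col1 (cost 12), row1→col3 (cost 2), row2→col2 (cost 8), row3→col0 (cost 5)
total = 12 + 2 + 8 + 5 = 27

Minimum assignment cost: 27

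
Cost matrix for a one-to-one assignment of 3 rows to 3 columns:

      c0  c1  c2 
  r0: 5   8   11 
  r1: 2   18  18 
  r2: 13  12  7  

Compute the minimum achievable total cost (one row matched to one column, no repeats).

optimal assignment: row0→col1 (cost 8), row1→col0 (cost 2), row2→col2 (cost 7)
total = 8 + 2 + 7 = 17

Minimum assignment cost: 17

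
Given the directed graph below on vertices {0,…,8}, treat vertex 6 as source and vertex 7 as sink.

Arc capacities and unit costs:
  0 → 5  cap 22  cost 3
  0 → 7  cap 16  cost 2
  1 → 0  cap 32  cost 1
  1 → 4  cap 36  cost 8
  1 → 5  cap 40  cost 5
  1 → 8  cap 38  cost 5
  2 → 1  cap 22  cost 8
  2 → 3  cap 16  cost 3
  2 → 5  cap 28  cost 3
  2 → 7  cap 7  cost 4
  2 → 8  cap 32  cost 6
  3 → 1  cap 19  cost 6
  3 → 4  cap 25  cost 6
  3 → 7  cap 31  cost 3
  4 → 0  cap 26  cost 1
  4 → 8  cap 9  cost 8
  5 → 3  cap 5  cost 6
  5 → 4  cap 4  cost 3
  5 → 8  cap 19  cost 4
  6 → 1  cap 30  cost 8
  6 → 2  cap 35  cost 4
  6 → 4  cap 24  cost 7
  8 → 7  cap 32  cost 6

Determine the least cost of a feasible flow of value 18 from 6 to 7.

shortest-cost path #1: 6→2→7 push 7 @ unit cost 8 (adds 56)
shortest-cost path #2: 6→2→3→7 push 11 @ unit cost 10 (adds 110)
total cost = 166

Minimum cost for 18 units: 166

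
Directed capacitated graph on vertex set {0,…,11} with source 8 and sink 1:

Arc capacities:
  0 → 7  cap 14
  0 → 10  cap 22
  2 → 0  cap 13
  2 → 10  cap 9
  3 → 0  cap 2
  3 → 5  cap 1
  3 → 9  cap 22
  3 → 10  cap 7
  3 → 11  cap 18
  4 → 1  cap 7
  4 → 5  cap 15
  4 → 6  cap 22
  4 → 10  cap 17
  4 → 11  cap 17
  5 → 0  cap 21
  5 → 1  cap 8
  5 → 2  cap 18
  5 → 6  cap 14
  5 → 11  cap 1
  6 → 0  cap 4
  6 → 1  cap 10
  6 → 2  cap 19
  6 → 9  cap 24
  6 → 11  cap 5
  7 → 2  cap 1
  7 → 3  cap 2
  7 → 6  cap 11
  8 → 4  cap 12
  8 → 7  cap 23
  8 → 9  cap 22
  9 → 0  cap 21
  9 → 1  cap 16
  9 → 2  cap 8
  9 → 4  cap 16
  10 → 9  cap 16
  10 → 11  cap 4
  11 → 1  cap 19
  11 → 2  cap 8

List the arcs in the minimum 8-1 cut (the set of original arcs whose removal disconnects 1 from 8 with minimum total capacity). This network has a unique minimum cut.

augment #1: 8→4→1 push 7
augment #2: 8→9→1 push 16
augment #3: 8→4→5→1 push 5
augment #4: 8→7→6→1 push 10
augment #5: 8→7→3→5→1 push 1
augment #6: 8→7→3→11→1 push 1
augment #7: 8→7→6→11→1 push 1
augment #8: 8→9→4→5→1 push 2
augment #9: 8→9→4→11→1 push 4
augment #10: 8→7→2→10→11→1 push 1
max flow = 48; residual-reachable set from 8 gives S-side
cut edges (S→T): {(7,2), (7,3), (7,6), (8,4), (8,9)} total cap 48

Min-cut arcs: {(7,2), (7,3), (7,6), (8,4), (8,9)} (total capacity 48)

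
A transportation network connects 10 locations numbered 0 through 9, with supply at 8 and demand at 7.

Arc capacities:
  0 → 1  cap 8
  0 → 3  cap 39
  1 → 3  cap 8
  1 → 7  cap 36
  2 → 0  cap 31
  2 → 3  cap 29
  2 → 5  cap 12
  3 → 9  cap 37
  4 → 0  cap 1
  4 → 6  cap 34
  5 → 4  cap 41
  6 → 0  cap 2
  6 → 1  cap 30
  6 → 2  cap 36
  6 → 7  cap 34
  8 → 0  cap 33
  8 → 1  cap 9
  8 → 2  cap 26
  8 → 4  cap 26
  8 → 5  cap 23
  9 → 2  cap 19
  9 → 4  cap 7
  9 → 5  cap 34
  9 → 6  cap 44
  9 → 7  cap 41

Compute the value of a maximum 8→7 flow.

Maximum flow value: 88

augment #1: 8→1→7 bottleneck 9, total now 9
augment #2: 8→0→1→7 bottleneck 8, total now 17
augment #3: 8→4→6→7 bottleneck 26, total now 43
augment #4: 8→0→3→9→7 bottleneck 25, total now 68
augment #5: 8→2→3→9→7 bottleneck 12, total now 80
augment #6: 8→5→4→6→7 bottleneck 8, total now 88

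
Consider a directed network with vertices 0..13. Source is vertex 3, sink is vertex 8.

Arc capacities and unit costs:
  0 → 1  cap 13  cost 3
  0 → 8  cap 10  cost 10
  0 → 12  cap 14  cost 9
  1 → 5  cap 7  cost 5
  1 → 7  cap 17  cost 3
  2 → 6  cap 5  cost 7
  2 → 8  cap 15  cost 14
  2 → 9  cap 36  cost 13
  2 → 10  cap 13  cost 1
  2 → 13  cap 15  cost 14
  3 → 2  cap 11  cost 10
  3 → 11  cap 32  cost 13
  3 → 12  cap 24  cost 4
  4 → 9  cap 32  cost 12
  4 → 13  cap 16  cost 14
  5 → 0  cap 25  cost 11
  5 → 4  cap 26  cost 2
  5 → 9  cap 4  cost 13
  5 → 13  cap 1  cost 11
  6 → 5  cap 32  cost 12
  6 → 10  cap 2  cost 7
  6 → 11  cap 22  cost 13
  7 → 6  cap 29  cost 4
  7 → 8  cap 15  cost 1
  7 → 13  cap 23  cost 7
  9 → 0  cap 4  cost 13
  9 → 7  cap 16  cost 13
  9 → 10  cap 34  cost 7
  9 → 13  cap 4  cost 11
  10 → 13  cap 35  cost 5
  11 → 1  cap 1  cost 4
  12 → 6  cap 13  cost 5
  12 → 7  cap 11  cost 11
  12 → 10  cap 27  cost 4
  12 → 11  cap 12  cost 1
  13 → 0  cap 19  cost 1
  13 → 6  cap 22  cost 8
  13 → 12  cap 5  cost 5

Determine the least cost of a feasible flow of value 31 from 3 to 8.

Minimum cost for 31 units: 636

shortest-cost path #1: 3→12→11→1→7→8 push 1 @ unit cost 13 (adds 13)
shortest-cost path #2: 3→12→7→8 push 11 @ unit cost 16 (adds 176)
shortest-cost path #3: 3→12→10→13→0→1→7→8 push 3 @ unit cost 21 (adds 63)
shortest-cost path #4: 3→2→8 push 11 @ unit cost 24 (adds 264)
shortest-cost path #5: 3→12→10→13→0→8 push 5 @ unit cost 24 (adds 120)
total cost = 636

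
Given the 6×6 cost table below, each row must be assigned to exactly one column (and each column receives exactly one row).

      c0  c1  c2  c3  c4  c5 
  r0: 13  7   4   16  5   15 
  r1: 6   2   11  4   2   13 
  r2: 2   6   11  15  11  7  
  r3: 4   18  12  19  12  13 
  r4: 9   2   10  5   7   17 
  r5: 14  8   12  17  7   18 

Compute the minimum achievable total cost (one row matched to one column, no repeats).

optimal assignment: row0→col2 (cost 4), row1→col3 (cost 4), row2→col5 (cost 7), row3→col0 (cost 4), row4→col1 (cost 2), row5→col4 (cost 7)
total = 4 + 4 + 7 + 4 + 2 + 7 = 28

Minimum assignment cost: 28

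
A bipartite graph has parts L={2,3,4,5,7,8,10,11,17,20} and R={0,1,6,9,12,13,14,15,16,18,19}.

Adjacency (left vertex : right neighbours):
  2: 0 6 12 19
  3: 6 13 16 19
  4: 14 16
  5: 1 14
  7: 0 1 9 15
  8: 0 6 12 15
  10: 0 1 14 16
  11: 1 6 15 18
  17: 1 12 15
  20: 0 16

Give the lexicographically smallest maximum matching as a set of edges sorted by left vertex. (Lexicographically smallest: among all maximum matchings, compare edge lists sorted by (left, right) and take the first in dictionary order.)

Lex-smallest maximum matching: {(2,6), (3,13), (4,14), (5,1), (7,9), (8,12), (10,0), (11,18), (17,15), (20,16)}

|M| = 10 (so the lex-smallest maximum matching has 10 edges)
process left vertices in ascending order; for each, take the smallest-labelled available neighbour that still permits 10 edges overall, or leave it unmatched if none does
lex-smallest matching: {2-6, 3-13, 4-14, 5-1, 7-9, 8-12, 10-0, 11-18, 17-15, 20-16}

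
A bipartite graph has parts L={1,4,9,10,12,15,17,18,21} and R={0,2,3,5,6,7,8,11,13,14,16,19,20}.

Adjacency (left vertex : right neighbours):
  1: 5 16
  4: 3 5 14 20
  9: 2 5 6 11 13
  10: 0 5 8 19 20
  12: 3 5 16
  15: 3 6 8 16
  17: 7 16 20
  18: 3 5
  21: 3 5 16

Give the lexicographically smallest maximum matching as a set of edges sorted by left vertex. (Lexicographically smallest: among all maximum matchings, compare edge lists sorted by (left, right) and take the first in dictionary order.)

Lex-smallest maximum matching: {(1,5), (4,14), (9,2), (10,0), (12,3), (15,6), (17,7), (21,16)}

|M| = 8 (so the lex-smallest maximum matching has 8 edges)
process left vertices in ascending order; for each, take the smallest-labelled available neighbour that still permits 8 edges overall, or leave it unmatched if none does
lex-smallest matching: {1-5, 4-14, 9-2, 10-0, 12-3, 15-6, 17-7, 21-16}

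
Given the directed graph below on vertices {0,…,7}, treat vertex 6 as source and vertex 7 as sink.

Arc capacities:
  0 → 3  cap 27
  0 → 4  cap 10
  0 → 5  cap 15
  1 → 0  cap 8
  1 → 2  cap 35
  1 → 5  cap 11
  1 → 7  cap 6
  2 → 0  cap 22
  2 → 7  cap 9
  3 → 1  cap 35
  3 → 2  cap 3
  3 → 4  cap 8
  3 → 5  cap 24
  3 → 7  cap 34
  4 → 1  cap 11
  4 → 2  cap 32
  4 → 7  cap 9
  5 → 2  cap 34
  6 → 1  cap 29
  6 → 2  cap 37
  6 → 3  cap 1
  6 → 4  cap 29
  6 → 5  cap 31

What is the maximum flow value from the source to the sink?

augment #1: 6→1→7 bottleneck 6, total now 6
augment #2: 6→2→7 bottleneck 9, total now 15
augment #3: 6→3→7 bottleneck 1, total now 16
augment #4: 6→4→7 bottleneck 9, total now 25
augment #5: 6→1→0→3→7 bottleneck 8, total now 33
augment #6: 6→2→0→3→7 bottleneck 19, total now 52

Maximum flow value: 52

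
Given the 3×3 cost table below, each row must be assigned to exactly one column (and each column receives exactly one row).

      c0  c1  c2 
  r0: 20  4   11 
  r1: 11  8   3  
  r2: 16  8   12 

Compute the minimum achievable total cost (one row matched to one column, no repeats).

Minimum assignment cost: 23

optimal assignment: row0→col1 (cost 4), row1→col2 (cost 3), row2→col0 (cost 16)
total = 4 + 3 + 16 = 23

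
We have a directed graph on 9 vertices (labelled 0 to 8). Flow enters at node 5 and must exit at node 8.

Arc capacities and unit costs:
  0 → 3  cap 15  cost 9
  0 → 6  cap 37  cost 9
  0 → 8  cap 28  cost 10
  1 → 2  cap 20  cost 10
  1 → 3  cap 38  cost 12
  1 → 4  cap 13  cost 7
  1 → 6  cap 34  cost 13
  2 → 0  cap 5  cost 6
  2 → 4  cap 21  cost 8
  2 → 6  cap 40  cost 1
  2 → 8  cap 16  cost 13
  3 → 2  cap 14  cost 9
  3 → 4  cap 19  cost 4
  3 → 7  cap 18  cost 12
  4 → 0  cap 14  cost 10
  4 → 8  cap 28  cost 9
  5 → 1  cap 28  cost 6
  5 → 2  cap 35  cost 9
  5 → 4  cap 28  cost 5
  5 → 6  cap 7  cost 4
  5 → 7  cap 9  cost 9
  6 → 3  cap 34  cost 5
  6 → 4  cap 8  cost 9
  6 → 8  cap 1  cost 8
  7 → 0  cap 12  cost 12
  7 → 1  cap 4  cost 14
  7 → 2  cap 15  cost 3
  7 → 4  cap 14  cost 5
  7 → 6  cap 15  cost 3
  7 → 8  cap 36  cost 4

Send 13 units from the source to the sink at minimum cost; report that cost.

Minimum cost for 13 units: 171

shortest-cost path #1: 5→6→8 push 1 @ unit cost 12 (adds 12)
shortest-cost path #2: 5→7→8 push 9 @ unit cost 13 (adds 117)
shortest-cost path #3: 5→4→8 push 3 @ unit cost 14 (adds 42)
total cost = 171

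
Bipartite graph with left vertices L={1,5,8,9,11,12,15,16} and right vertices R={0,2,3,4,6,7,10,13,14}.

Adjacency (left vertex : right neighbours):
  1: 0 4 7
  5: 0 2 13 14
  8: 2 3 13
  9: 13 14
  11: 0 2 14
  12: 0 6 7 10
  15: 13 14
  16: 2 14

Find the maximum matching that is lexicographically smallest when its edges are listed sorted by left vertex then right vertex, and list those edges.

Lex-smallest maximum matching: {(1,4), (5,0), (8,3), (9,13), (11,2), (12,6), (15,14)}

|M| = 7 (so the lex-smallest maximum matching has 7 edges)
process left vertices in ascending order; for each, take the smallest-labelled available neighbour that still permits 7 edges overall, or leave it unmatched if none does
lex-smallest matching: {1-4, 5-0, 8-3, 9-13, 11-2, 12-6, 15-14}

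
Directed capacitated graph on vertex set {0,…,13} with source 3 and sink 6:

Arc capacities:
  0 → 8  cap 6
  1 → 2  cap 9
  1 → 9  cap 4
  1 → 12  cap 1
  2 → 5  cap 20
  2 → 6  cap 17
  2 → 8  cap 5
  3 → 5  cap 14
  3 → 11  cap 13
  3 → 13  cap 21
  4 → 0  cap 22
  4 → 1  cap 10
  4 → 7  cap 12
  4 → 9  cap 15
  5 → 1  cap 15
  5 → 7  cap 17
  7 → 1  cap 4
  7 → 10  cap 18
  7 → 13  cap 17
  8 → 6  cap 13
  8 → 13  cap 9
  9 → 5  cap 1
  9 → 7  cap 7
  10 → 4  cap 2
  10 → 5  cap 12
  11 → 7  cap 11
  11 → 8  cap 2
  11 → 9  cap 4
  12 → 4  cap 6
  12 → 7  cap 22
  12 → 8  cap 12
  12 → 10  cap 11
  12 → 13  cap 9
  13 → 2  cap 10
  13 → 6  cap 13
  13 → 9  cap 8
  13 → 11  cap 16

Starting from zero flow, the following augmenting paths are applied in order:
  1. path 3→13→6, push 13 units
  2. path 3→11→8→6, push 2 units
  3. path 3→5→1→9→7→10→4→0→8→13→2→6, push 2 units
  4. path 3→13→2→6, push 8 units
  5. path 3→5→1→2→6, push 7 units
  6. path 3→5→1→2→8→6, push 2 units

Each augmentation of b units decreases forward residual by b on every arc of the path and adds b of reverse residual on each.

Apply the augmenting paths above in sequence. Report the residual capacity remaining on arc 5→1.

Residual capacity of (5,1): 4

after path 1 (3→13→6, push 13): res(5,1)=15
after path 2 (3→11→8→6, push 2): res(5,1)=15
after path 3 (3→5→1→9→7→10→4→0→8→13→2→6, push 2): res(5,1)=13
after path 4 (3→13→2→6, push 8): res(5,1)=13
after path 5 (3→5→1→2→6, push 7): res(5,1)=6
after path 6 (3→5→1→2→8→6, push 2): res(5,1)=4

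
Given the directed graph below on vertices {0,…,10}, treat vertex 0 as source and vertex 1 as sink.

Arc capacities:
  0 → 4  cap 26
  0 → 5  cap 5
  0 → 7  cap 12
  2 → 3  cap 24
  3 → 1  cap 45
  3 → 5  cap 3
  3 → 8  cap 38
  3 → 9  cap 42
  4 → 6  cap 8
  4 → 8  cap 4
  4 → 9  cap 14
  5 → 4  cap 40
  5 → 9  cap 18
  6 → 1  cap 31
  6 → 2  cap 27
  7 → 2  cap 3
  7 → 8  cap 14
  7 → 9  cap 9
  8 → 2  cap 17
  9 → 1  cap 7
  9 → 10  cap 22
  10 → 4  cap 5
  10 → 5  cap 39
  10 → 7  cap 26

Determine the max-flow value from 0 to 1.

augment #1: 0→4→6→1 bottleneck 8, total now 8
augment #2: 0→4→9→1 bottleneck 7, total now 15
augment #3: 0→7→2→3→1 bottleneck 3, total now 18
augment #4: 0→4→8→2→3→1 bottleneck 4, total now 22
augment #5: 0→7→8→2→3→1 bottleneck 9, total now 31
augment #6: 0→4→9→10→7→8→2→3→1 bottleneck 4, total now 35

Maximum flow value: 35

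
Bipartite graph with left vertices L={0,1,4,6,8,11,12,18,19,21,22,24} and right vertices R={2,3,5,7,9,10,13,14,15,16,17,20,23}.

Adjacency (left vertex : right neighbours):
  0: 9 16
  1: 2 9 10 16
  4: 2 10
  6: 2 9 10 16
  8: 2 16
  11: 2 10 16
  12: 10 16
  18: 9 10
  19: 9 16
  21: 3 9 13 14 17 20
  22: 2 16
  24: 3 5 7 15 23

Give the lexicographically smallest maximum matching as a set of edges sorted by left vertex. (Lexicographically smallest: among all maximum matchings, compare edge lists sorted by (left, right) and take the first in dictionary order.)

|M| = 6 (so the lex-smallest maximum matching has 6 edges)
process left vertices in ascending order; for each, take the smallest-labelled available neighbour that still permits 6 edges overall, or leave it unmatched if none does
lex-smallest matching: {0-9, 1-2, 4-10, 6-16, 21-3, 24-5}

Lex-smallest maximum matching: {(0,9), (1,2), (4,10), (6,16), (21,3), (24,5)}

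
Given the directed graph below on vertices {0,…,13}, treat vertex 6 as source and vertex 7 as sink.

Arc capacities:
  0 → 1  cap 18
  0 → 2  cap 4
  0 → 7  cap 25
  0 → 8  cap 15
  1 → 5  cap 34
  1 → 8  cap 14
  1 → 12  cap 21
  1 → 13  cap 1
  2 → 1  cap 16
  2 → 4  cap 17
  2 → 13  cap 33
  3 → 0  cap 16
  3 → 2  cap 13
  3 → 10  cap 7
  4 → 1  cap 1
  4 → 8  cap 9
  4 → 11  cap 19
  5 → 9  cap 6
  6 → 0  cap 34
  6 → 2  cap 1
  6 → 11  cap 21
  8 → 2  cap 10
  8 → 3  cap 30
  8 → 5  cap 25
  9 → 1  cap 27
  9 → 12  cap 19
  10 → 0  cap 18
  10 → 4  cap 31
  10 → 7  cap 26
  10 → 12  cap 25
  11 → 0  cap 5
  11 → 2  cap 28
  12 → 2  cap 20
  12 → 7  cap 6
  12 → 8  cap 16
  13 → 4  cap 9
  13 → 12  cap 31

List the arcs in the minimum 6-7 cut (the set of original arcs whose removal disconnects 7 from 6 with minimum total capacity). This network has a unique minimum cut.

Min-cut arcs: {(0,7), (3,10), (12,7)} (total capacity 38)

augment #1: 6→0→7 push 25
augment #2: 6→0→1→12→7 push 6
augment #3: 6→0→8→3→10→7 push 3
augment #4: 6→2→1→8→3→10→7 push 1
augment #5: 6→11→0→8→3→10→7 push 3
max flow = 38; residual-reachable set from 6 gives S-side
cut edges (S→T): {(0,7), (3,10), (12,7)} total cap 38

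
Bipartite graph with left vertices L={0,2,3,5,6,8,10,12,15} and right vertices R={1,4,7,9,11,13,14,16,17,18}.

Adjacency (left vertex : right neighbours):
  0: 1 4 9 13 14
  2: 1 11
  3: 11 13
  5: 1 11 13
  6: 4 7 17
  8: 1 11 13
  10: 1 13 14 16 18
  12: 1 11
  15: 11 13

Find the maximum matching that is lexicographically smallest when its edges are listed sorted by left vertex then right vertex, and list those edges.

|M| = 6 (so the lex-smallest maximum matching has 6 edges)
process left vertices in ascending order; for each, take the smallest-labelled available neighbour that still permits 6 edges overall, or leave it unmatched if none does
lex-smallest matching: {0-4, 2-1, 3-11, 5-13, 6-7, 10-14}

Lex-smallest maximum matching: {(0,4), (2,1), (3,11), (5,13), (6,7), (10,14)}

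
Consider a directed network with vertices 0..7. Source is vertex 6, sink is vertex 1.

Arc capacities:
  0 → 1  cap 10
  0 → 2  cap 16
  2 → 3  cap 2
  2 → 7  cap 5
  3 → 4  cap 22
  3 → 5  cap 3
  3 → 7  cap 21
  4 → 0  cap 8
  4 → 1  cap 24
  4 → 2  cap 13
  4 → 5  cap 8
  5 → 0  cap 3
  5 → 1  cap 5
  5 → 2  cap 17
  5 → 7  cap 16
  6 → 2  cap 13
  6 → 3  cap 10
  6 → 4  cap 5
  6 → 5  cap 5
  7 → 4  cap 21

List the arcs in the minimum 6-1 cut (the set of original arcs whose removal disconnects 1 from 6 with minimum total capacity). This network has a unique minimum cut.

Min-cut arcs: {(2,3), (2,7), (6,3), (6,4), (6,5)} (total capacity 27)

augment #1: 6→4→1 push 5
augment #2: 6→5→1 push 5
augment #3: 6→3→4→1 push 10
augment #4: 6→2→3→4→1 push 2
augment #5: 6→2→7→4→1 push 5
max flow = 27; residual-reachable set from 6 gives S-side
cut edges (S→T): {(2,3), (2,7), (6,3), (6,4), (6,5)} total cap 27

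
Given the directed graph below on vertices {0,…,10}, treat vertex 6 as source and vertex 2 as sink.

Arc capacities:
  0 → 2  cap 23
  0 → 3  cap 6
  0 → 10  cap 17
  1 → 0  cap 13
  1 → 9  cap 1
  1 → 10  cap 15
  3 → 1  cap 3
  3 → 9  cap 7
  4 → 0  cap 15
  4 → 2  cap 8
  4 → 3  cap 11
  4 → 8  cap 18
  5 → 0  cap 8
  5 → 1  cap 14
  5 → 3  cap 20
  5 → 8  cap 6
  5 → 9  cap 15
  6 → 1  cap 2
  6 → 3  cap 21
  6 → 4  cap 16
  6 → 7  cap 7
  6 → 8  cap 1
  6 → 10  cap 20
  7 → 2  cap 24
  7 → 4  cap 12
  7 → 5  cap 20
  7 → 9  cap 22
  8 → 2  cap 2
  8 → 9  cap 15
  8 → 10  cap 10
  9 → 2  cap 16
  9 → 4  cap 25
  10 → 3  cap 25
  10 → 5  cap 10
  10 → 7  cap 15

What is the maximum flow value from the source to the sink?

augment #1: 6→4→2 bottleneck 8, total now 8
augment #2: 6→7→2 bottleneck 7, total now 15
augment #3: 6→8→2 bottleneck 1, total now 16
augment #4: 6→1→0→2 bottleneck 2, total now 18
augment #5: 6→3→9→2 bottleneck 7, total now 25
augment #6: 6→4→0→2 bottleneck 8, total now 33
augment #7: 6→10→7→2 bottleneck 15, total now 48
augment #8: 6→3→1→0→2 bottleneck 3, total now 51
augment #9: 6→10→5→0→2 bottleneck 5, total now 56

Maximum flow value: 56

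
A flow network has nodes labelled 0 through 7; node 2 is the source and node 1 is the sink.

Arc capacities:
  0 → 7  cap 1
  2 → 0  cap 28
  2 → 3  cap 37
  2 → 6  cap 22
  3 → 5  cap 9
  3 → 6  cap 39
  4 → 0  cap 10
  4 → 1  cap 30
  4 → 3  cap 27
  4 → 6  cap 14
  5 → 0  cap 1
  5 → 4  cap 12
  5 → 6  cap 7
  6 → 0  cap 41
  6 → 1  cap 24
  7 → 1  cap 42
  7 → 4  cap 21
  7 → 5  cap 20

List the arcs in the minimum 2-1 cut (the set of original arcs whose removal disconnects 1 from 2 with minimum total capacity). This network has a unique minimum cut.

Min-cut arcs: {(0,7), (3,5), (6,1)} (total capacity 34)

augment #1: 2→6→1 push 22
augment #2: 2→0→7→1 push 1
augment #3: 2→3→6→1 push 2
augment #4: 2→3→5→4→1 push 9
max flow = 34; residual-reachable set from 2 gives S-side
cut edges (S→T): {(0,7), (3,5), (6,1)} total cap 34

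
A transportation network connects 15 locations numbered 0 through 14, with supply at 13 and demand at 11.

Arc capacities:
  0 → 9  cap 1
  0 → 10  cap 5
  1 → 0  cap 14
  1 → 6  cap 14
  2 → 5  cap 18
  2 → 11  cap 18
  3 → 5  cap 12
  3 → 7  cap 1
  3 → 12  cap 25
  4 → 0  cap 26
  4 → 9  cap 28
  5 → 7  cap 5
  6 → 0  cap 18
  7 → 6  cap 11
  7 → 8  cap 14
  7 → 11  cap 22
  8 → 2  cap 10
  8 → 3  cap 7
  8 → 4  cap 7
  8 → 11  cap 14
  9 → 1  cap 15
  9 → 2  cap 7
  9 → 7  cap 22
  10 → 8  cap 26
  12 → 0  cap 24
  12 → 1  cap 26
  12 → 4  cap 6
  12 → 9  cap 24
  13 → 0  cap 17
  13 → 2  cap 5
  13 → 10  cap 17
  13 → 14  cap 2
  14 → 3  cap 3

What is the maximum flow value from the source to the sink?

augment #1: 13→2→11 bottleneck 5, total now 5
augment #2: 13→10→8→11 bottleneck 14, total now 19
augment #3: 13→0→9→2→11 bottleneck 1, total now 20
augment #4: 13→10→8→2→11 bottleneck 3, total now 23
augment #5: 13→14→3→7→11 bottleneck 1, total now 24
augment #6: 13→0→10→8→2→11 bottleneck 5, total now 29
augment #7: 13→14→3→5→7→11 bottleneck 1, total now 30

Maximum flow value: 30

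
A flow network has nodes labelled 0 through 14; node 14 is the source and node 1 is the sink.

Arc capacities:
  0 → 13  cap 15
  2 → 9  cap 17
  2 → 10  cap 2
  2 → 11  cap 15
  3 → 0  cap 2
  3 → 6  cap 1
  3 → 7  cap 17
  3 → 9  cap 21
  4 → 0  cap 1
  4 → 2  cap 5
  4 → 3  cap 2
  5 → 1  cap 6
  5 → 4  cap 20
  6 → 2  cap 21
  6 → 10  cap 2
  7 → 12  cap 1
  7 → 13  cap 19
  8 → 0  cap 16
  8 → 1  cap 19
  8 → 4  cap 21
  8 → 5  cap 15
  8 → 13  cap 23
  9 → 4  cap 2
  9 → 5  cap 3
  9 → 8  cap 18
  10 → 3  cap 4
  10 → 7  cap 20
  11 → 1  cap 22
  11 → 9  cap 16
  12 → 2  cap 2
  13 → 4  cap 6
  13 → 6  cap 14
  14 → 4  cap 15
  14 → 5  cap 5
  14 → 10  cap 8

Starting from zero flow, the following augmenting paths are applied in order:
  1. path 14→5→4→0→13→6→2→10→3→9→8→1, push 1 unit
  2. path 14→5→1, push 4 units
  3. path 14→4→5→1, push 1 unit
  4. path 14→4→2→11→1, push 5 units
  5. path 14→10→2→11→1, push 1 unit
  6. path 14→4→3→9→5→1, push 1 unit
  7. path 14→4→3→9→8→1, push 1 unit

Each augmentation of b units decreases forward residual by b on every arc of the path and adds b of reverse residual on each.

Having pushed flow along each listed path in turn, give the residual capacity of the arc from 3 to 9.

after path 1 (14→5→4→0→13→6→2→10→3→9→8→1, push 1): res(3,9)=20
after path 2 (14→5→1, push 4): res(3,9)=20
after path 3 (14→4→5→1, push 1): res(3,9)=20
after path 4 (14→4→2→11→1, push 5): res(3,9)=20
after path 5 (14→10→2→11→1, push 1): res(3,9)=20
after path 6 (14→4→3→9→5→1, push 1): res(3,9)=19
after path 7 (14→4→3→9→8→1, push 1): res(3,9)=18

Residual capacity of (3,9): 18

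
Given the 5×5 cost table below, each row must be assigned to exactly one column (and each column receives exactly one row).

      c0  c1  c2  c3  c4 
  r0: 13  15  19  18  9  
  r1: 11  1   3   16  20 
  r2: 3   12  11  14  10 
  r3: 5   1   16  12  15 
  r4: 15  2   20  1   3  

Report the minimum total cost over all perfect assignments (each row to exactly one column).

Minimum assignment cost: 17

optimal assignment: row0→col4 (cost 9), row1→col2 (cost 3), row2→col0 (cost 3), row3→col1 (cost 1), row4→col3 (cost 1)
total = 9 + 3 + 3 + 1 + 1 = 17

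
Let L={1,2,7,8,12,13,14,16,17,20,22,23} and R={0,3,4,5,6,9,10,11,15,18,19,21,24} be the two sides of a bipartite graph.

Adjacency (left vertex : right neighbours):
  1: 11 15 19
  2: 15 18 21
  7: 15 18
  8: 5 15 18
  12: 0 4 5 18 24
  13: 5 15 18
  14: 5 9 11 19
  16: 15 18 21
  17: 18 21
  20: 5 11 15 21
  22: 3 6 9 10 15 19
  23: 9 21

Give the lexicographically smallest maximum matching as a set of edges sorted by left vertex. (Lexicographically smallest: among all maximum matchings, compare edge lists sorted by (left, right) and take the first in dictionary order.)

|M| = 9 (so the lex-smallest maximum matching has 9 edges)
process left vertices in ascending order; for each, take the smallest-labelled available neighbour that still permits 9 edges overall, or leave it unmatched if none does
lex-smallest matching: {1-11, 2-15, 7-18, 8-5, 12-0, 14-19, 16-21, 22-3, 23-9}

Lex-smallest maximum matching: {(1,11), (2,15), (7,18), (8,5), (12,0), (14,19), (16,21), (22,3), (23,9)}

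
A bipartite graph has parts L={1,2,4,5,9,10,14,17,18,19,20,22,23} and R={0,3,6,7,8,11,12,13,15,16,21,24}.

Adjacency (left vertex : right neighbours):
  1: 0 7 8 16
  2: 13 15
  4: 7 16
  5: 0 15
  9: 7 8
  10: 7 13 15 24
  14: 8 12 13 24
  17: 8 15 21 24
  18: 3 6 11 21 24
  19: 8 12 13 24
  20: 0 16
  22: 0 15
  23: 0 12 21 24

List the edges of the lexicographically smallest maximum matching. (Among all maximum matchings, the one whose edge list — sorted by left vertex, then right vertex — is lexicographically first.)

|M| = 10 (so the lex-smallest maximum matching has 10 edges)
process left vertices in ascending order; for each, take the smallest-labelled available neighbour that still permits 10 edges overall, or leave it unmatched if none does
lex-smallest matching: {1-0, 2-13, 4-7, 5-15, 9-8, 10-24, 14-12, 17-21, 18-3, 20-16}

Lex-smallest maximum matching: {(1,0), (2,13), (4,7), (5,15), (9,8), (10,24), (14,12), (17,21), (18,3), (20,16)}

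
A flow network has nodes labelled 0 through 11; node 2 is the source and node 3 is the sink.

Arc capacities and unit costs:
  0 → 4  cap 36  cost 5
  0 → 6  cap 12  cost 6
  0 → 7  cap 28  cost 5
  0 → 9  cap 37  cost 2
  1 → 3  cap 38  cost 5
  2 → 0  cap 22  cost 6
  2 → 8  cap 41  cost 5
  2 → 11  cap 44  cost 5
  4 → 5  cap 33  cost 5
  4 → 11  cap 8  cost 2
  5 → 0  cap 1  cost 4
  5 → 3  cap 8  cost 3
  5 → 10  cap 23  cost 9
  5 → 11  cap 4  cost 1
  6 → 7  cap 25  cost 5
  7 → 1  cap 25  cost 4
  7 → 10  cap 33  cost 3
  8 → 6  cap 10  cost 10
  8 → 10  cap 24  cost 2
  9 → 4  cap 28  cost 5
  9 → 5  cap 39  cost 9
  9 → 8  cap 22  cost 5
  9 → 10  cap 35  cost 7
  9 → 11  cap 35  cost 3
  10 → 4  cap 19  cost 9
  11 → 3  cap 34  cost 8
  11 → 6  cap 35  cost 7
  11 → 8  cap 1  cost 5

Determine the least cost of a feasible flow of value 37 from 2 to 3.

shortest-cost path #1: 2→11→3 push 34 @ unit cost 13 (adds 442)
shortest-cost path #2: 2→0→4→5→3 push 3 @ unit cost 19 (adds 57)
total cost = 499

Minimum cost for 37 units: 499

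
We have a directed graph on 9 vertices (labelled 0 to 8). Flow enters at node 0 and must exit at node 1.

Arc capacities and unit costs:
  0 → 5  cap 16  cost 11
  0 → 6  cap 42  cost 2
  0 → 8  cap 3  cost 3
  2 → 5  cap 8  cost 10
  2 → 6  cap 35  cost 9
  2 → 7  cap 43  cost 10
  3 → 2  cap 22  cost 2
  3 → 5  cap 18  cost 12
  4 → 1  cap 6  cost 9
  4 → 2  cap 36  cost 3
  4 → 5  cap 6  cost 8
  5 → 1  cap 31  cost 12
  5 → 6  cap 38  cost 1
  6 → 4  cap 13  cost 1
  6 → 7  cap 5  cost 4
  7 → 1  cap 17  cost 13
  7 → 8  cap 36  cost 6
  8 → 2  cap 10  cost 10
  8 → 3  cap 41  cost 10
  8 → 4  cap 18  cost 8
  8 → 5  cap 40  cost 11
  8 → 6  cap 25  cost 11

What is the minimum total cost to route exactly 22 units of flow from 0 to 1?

shortest-cost path #1: 0→6→4→1 push 6 @ unit cost 12 (adds 72)
shortest-cost path #2: 0→6→7→1 push 5 @ unit cost 19 (adds 95)
shortest-cost path #3: 0→5→1 push 11 @ unit cost 23 (adds 253)
total cost = 420

Minimum cost for 22 units: 420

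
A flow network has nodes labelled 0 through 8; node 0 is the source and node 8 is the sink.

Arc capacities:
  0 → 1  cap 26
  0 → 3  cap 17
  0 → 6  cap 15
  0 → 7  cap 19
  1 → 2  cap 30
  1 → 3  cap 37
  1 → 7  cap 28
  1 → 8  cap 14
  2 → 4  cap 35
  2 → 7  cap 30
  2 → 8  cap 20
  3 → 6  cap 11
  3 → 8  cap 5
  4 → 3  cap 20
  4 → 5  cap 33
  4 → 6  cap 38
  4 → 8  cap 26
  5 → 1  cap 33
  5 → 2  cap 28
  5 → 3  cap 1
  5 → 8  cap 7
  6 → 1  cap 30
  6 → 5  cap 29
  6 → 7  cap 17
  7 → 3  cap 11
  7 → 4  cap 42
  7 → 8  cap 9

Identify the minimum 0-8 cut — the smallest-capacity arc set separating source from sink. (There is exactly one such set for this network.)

augment #1: 0→1→8 push 14
augment #2: 0→3→8 push 5
augment #3: 0→7→8 push 9
augment #4: 0→1→2→8 push 12
augment #5: 0→6→5→8 push 7
augment #6: 0→7→4→8 push 10
augment #7: 0→6→1→2→8 push 8
augment #8: 0→3→6→7→4→8 push 11
max flow = 76; residual-reachable set from 0 gives S-side
cut edges (S→T): {(0,1), (0,6), (0,7), (3,6), (3,8)} total cap 76

Min-cut arcs: {(0,1), (0,6), (0,7), (3,6), (3,8)} (total capacity 76)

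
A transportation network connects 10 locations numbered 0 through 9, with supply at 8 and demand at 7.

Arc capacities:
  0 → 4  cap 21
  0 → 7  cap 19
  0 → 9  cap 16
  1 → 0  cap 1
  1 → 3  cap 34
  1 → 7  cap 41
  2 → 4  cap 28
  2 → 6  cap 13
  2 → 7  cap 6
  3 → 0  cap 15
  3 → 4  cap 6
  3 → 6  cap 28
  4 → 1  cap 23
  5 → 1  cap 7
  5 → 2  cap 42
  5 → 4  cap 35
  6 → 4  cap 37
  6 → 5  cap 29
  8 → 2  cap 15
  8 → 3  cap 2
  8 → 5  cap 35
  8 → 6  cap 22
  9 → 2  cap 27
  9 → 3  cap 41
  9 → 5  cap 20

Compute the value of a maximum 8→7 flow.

Maximum flow value: 38

augment #1: 8→2→7 bottleneck 6, total now 6
augment #2: 8→3→0→7 bottleneck 2, total now 8
augment #3: 8→5→1→7 bottleneck 7, total now 15
augment #4: 8→2→4→1→7 bottleneck 9, total now 24
augment #5: 8→5→4→1→7 bottleneck 14, total now 38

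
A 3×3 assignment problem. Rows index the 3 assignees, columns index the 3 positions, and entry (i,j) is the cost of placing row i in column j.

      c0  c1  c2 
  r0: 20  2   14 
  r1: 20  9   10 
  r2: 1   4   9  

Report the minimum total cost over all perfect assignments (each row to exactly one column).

optimal assignment: row0→col1 (cost 2), row1→col2 (cost 10), row2→col0 (cost 1)
total = 2 + 10 + 1 = 13

Minimum assignment cost: 13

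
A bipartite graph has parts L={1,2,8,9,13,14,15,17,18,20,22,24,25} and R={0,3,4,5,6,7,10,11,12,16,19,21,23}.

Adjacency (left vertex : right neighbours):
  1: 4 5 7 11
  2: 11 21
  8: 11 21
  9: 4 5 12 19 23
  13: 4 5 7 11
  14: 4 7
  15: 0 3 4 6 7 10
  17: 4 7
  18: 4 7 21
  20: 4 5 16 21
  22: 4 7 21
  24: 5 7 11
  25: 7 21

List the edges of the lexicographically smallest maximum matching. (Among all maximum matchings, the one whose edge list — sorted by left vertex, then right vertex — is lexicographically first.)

Lex-smallest maximum matching: {(1,4), (2,11), (8,21), (9,12), (13,5), (14,7), (15,0), (20,16)}

|M| = 8 (so the lex-smallest maximum matching has 8 edges)
process left vertices in ascending order; for each, take the smallest-labelled available neighbour that still permits 8 edges overall, or leave it unmatched if none does
lex-smallest matching: {1-4, 2-11, 8-21, 9-12, 13-5, 14-7, 15-0, 20-16}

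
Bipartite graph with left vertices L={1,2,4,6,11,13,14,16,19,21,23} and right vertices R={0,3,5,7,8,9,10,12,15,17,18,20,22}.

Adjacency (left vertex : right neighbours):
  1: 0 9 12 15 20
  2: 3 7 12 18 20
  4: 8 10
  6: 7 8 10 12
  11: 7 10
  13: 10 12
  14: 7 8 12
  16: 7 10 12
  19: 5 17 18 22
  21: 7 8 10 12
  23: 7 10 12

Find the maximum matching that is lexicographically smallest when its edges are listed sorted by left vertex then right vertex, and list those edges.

Lex-smallest maximum matching: {(1,0), (2,3), (4,8), (6,7), (11,10), (13,12), (19,5)}

|M| = 7 (so the lex-smallest maximum matching has 7 edges)
process left vertices in ascending order; for each, take the smallest-labelled available neighbour that still permits 7 edges overall, or leave it unmatched if none does
lex-smallest matching: {1-0, 2-3, 4-8, 6-7, 11-10, 13-12, 19-5}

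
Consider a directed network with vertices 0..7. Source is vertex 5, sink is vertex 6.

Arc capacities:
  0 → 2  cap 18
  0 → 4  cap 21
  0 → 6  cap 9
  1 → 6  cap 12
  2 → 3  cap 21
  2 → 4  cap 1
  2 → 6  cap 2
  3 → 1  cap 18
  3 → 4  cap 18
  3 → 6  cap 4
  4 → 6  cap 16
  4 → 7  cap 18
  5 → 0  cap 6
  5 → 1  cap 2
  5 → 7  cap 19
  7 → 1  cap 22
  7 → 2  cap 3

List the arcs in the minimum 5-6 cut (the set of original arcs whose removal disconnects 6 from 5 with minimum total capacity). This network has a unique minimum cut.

Min-cut arcs: {(1,6), (5,0), (7,2)} (total capacity 21)

augment #1: 5→0→6 push 6
augment #2: 5→1→6 push 2
augment #3: 5→7→1→6 push 10
augment #4: 5→7→2→6 push 2
augment #5: 5→7→2→3→6 push 1
max flow = 21; residual-reachable set from 5 gives S-side
cut edges (S→T): {(1,6), (5,0), (7,2)} total cap 21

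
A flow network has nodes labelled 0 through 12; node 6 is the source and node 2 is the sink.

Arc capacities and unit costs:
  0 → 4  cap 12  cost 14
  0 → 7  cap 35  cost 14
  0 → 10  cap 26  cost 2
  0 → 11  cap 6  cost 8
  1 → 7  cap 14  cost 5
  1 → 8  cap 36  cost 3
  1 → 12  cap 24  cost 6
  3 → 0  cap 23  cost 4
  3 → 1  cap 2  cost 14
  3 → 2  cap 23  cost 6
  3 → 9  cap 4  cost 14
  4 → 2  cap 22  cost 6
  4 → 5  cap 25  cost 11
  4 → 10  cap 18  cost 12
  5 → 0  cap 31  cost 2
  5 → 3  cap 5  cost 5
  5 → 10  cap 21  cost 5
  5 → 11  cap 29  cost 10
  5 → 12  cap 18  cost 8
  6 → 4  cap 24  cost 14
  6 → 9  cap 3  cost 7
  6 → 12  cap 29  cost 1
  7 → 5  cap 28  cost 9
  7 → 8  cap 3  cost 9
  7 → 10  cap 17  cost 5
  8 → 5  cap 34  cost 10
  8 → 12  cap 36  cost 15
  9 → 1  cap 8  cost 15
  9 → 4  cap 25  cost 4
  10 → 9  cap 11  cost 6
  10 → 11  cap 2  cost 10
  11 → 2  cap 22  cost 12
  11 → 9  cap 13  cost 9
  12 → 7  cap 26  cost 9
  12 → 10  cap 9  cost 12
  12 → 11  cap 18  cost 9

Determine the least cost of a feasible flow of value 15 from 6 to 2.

shortest-cost path #1: 6→9→4→2 push 3 @ unit cost 17 (adds 51)
shortest-cost path #2: 6→4→2 push 12 @ unit cost 20 (adds 240)
total cost = 291

Minimum cost for 15 units: 291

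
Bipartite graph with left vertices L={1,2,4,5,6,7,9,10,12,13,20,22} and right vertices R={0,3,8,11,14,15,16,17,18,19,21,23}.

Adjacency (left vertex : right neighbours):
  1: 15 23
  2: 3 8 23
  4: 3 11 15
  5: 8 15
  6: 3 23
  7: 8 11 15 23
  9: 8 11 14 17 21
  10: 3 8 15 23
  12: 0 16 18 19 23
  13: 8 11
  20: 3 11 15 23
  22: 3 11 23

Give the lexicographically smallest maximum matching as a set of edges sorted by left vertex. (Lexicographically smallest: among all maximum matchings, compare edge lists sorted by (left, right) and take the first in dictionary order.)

Lex-smallest maximum matching: {(1,15), (2,3), (4,11), (5,8), (6,23), (9,14), (12,0)}

|M| = 7 (so the lex-smallest maximum matching has 7 edges)
process left vertices in ascending order; for each, take the smallest-labelled available neighbour that still permits 7 edges overall, or leave it unmatched if none does
lex-smallest matching: {1-15, 2-3, 4-11, 5-8, 6-23, 9-14, 12-0}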